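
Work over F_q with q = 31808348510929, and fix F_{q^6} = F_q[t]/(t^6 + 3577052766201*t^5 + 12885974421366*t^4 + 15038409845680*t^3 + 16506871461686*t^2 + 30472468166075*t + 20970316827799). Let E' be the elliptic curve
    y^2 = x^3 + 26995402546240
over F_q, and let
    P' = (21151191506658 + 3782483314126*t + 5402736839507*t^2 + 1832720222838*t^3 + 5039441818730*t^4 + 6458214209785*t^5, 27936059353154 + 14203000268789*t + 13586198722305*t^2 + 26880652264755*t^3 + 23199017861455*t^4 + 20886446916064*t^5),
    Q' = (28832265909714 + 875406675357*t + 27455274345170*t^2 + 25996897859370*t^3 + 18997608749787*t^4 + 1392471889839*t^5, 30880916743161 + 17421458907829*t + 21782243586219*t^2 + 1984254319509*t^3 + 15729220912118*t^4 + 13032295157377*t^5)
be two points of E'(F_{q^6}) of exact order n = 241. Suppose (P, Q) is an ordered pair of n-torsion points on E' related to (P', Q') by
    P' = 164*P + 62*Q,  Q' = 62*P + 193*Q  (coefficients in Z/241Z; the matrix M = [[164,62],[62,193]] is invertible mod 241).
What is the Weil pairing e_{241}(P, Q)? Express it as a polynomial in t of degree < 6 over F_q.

27929061142337 + 8794384113434*t + 3036742734619*t^2 + 18472422649402*t^3 + 19665793544826*t^4 + 23020554277220*t^5

Alternating bilinearity on E[241] (values in mu_{241} in F_{31808348510929^6}) gives e(P',Q') = e(P,Q)^det(M).
det(M) mod 241 = 93; its inverse in (Z/241)^* is 184 (check: 93*184 mod 241 = 1).
Build f_{241,P'} and f_{241,Q'} via the 8-bit ladder of 241=11110001_2; evaluate at shifted divisors; quotient in F_{31808348510929^6}.
So e_{241}(P',Q') = 7360737776404 + 31329299074890*t + 6258406629683*t^2 + 13727720614328*t^3 + 27421202066768*t^4 + 7290587202763*t^5.
Raise to 184: e(P,Q) = 27929061142337 + 8794384113434*t + 3036742734619*t^2 + 18472422649402*t^3 + 19665793544826*t^4 + 23020554277220*t^5 in mu_{241}.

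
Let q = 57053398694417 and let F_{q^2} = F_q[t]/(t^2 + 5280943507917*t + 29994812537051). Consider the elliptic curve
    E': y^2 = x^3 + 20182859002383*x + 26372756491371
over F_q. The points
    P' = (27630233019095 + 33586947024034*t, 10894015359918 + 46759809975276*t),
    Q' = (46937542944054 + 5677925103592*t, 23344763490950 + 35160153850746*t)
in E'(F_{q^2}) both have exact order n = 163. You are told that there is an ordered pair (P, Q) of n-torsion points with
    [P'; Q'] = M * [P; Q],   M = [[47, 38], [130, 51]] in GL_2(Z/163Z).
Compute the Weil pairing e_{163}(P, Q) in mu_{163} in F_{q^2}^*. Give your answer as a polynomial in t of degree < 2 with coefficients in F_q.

5780991397734 + 10678756116905*t

The 163-Weil pairing on E[163] over F_{57053398694417} is alternating-bilinear: e_{163}(P',Q') = e_{163}(P,Q)^det(M).
Inverting 65 mod 163: 158. Thus e_{163}(P,Q) = e(P',Q')^{158}.
Double-and-add over 10100011: 8-1 doublings, 4-1 additions; each step l_{T,T}/v_{2T} or l_{T,P'}/v at Q'+S for random S.
So e_{163}(P',Q') = 12419892441929 + 18702293747805*t.
(12419892441929 + 18702293747805*t)^{158} mod (57053398694417,f) = 5780991397734 + 10678756116905*t.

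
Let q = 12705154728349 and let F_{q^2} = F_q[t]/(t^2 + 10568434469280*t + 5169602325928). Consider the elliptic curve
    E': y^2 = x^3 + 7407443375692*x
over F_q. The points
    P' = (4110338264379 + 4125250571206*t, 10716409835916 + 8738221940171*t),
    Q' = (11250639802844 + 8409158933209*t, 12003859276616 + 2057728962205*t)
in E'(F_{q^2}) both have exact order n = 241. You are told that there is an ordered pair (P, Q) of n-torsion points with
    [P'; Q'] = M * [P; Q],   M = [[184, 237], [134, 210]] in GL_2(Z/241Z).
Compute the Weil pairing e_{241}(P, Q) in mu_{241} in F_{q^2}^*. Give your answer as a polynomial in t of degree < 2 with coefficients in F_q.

10701980593858 + 467682398772*t

Under M = [[184,237],[134,210]] in GL_2(Z/241), e_{241}(P',Q') = e_{241}(P,Q)^(184*210-237*134 mod 241).
Hence e(P,Q) = e(P',Q')^{9} where 9 = 134^{-1} mod 241.
8-bit Miller (11110001) on E'/F_{12705154728349} with a'=7407443375692, b'=0: accumulate tangent/chord ratios at Q'+S and P'+S'.
f_P(D_Q)/f_Q(D_P) = 9622222129025 + 9022617411696*t.
Raise to 9: e(P,Q) = 10701980593858 + 467682398772*t in mu_{241}.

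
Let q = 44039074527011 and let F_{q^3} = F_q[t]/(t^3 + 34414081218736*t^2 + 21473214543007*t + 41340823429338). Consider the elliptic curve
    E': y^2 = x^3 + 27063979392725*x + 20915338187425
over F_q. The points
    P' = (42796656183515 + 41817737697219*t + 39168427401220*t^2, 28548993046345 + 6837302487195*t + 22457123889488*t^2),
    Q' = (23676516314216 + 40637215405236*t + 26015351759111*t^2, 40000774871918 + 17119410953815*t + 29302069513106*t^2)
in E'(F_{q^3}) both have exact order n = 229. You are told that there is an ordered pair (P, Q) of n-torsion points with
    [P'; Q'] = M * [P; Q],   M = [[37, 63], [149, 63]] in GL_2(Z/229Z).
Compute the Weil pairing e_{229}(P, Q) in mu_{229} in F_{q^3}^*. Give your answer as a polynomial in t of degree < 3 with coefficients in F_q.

Since e_{229}(P,P)=e_{229}(Q,Q)=1 and e_{229}(Q,P)=e_{229}(P,Q)^{-1}, expanding e_{229}(37*P + 63*Q,149*P + 63*Q) leaves e(P,Q)^det(M).
37*63 - 63*149 = -7056; reduced mod 229: det = 43, inverse 16.
8-bit Miller (11100101) on E'/F_{44039074527011} with a'=27063979392725, b'=20915338187425: accumulate tangent/chord ratios at Q'+S and P'+S'.
Miller gives e_{229}(P',Q') = 20531312863751 + 18213427215467*t + 27540431827300*t^2 in F_{44039074527011^3}.
e_{229}(P,Q) = (20531312863751 + 18213427215467*t + 27540431827300*t^2)^{16} = 26787482259130 + 41633248131426*t + 20029111157732*t^2.

26787482259130 + 41633248131426*t + 20029111157732*t^2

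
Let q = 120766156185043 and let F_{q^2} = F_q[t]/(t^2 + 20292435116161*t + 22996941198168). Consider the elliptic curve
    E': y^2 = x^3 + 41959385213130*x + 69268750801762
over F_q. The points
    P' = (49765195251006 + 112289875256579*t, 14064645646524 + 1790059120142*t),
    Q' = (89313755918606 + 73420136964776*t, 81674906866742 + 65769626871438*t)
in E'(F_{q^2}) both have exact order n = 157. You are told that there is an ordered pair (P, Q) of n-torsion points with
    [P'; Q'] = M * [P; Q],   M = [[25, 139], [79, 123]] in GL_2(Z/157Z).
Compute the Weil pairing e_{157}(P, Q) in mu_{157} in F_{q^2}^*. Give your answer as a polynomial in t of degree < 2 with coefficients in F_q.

43785126034745 + 64332586845767*t

Alternating bilinearity on E[157] (values in mu_{157} in F_{120766156185043^2}) gives e(P',Q') = e(P,Q)^det(M).
det M = 25*123 - 139*79 = -7906 = 101 (mod 157); 101^{-1} = 14 (mod 157).
Double-and-add over 10011101: 8-1 doublings, 5-1 additions; each step l_{T,T}/v_{2T} or l_{T,P'}/v at Q'+S for random S.
f_P(D_Q)/f_Q(D_P) = 100717021351023 + 7430912952180*t.
Finally e_{157}(P,Q) = 43785126034745 + 64332586845767*t.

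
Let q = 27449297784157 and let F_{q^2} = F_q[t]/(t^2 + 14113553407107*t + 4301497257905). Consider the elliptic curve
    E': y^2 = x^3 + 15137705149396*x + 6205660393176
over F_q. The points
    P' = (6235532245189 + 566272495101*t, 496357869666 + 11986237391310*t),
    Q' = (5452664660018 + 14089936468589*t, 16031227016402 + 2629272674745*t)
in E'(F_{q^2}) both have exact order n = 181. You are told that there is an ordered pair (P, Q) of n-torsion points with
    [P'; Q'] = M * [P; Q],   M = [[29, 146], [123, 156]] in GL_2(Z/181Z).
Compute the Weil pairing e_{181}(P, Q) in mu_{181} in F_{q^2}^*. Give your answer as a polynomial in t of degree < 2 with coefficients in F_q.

e_{181}(aP+bQ,cP+dQ) = e_{181}(P,Q)^(ad-bc); with (a,b,c,d)=(29,146,123,156) this gives the det-181 law.
Inverting 141 mod 181: 95. Thus e_{181}(P,Q) = e(P',Q')^{95}.
n = 181 = (10110101)_2 (8 bits, wt 5); accumulate f_{181,P'}(Q'+S)/f_{181,P'}(S) along the 7-step ladder.
The quotient is 24506145080964 + 3402877560007*t.
e_{181}(P,Q) = (24506145080964 + 3402877560007*t)^{95} = 20701344071587 + 13785602477232*t.

20701344071587 + 13785602477232*t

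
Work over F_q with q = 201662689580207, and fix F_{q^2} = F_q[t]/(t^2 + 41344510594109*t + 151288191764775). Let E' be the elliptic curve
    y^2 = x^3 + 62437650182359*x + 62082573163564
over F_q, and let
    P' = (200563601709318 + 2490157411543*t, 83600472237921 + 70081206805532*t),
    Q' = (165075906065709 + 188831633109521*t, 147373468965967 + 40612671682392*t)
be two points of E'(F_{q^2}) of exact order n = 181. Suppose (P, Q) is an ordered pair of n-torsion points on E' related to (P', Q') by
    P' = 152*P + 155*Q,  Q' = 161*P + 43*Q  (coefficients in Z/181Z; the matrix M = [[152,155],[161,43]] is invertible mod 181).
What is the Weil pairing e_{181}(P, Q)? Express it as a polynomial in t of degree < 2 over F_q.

Since e_{181}(P,P)=e_{181}(Q,Q)=1 and e_{181}(Q,P)=e_{181}(P,Q)^{-1}, expanding e_{181}(152*P + 155*Q,161*P + 43*Q) leaves e(P,Q)^det(M).
Hence e(P,Q) = e(P',Q')^{80} where 80 = 43^{-1} mod 181.
Build f_{181,P'} and f_{181,Q'} via the 8-bit ladder of 181=10110101_2; evaluate at shifted divisors; quotient in F_{201662689580207^2}.
Miller gives e_{181}(P',Q') = 91812703978419 + 81907203222555*t in F_{201662689580207^2}.
Finally e_{181}(P,Q) = 125497494127672 + 39489376281907*t.

125497494127672 + 39489376281907*t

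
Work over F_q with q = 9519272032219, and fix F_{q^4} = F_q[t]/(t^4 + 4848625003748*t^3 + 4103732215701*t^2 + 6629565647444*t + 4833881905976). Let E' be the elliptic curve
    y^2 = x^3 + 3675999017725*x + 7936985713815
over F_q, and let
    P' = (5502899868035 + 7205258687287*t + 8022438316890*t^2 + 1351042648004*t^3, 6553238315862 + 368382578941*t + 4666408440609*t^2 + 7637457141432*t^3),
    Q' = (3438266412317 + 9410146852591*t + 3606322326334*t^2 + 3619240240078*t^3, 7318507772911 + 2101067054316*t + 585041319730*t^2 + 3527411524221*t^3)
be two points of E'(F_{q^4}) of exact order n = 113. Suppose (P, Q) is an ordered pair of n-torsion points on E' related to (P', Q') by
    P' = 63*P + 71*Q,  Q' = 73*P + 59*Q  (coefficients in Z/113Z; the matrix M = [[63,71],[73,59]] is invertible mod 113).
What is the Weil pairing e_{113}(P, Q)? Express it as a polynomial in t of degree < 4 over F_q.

115495964150 + 1390248734730*t + 280830136641*t^2 + 4833663233329*t^3

Alternating bilinearity on E[113] (values in mu_{113} in F_{9519272032219^4}) gives e(P',Q') = e(P,Q)^det(M).
det M = 63*59 - 71*73 = -1466 = 3 (mod 113); 3^{-1} = 38 (mod 113).
7-bit Miller (1110001) on E'/F_{9519272032219} with a'=3675999017725, b'=7936985713815: accumulate tangent/chord ratios at Q'+S and P'+S'.
Result: e(P',Q') = 8871953558717 + 724047456690*t + 6789494695512*t^2 + 6834330178351*t^3.
Hence e(P,Q) = 115495964150 + 1390248734730*t + 280830136641*t^2 + 4833663233329*t^3 in F_{9519272032219^4}^*.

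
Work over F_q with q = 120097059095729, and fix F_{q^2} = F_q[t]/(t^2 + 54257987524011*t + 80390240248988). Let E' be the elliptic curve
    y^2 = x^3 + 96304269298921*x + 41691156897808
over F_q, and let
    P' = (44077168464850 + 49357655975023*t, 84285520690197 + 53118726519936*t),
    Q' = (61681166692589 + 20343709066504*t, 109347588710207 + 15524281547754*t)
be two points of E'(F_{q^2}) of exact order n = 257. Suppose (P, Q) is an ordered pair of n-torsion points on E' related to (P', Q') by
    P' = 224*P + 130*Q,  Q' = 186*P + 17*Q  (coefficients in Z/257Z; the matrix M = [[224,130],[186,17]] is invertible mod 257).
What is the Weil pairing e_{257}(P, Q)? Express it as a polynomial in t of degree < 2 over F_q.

e_{257} is bilinear + alternating on E[257], so e_{257}(224*P + 130*Q, 186*P + 17*Q) = e_{257}(P,Q)^(224*17-130*186).
det(M) mod 257 = 188; its inverse in (Z/257)^* is 108 (check: 188*108 mod 257 = 1).
Miller loop for e_{257} over F_{120097059095729^2}: bits of 257 = 100000001; 8 double steps + 1 add steps, l/v at each.
The quotient is 92369291414605 + 59296508540949*t.
Thus e_{257}(P,Q) = 65634563924044 + 113570955856289*t.

65634563924044 + 113570955856289*t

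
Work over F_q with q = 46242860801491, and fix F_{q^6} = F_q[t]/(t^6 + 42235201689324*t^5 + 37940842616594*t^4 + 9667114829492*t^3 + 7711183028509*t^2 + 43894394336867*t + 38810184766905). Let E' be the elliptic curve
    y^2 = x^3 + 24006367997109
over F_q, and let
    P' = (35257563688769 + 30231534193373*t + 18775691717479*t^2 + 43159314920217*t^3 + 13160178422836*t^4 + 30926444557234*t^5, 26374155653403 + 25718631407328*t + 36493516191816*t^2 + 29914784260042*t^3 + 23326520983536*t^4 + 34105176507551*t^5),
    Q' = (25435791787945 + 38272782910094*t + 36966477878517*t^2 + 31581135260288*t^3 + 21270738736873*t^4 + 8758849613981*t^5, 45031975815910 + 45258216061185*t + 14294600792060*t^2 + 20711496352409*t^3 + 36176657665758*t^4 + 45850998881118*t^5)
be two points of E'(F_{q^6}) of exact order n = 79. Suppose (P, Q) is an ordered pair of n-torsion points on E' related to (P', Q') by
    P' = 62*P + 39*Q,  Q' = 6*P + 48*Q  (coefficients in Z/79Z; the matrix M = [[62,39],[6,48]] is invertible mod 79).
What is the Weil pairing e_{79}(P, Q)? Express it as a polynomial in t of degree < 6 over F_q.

20071689068038 + 14379064050818*t + 20125205305654*t^2 + 12381847424163*t^3 + 341277458326*t^4 + 23327425414467*t^5

Since e_{79}(P,P)=e_{79}(Q,Q)=1 and e_{79}(Q,P)=e_{79}(P,Q)^{-1}, expanding e_{79}(62*P + 39*Q,6*P + 48*Q) leaves e(P,Q)^det(M).
det(M) mod 79 = 56; its inverse in (Z/79)^* is 24 (check: 56*24 mod 79 = 1).
Build f_{79,P'} and f_{79,Q'} via the 7-bit ladder of 79=1001111_2; evaluate at shifted divisors; quotient in F_{46242860801491^6}.
The quotient is 4392052822733 + 10421285330682*t + 1852922875903*t^2 + 26124108856170*t^3 + 10993411308641*t^4 + 27404429459662*t^5.
(4392052822733 + 10421285330682*t + 1852922875903*t^2 + 26124108856170*t^3 + 10993411308641*t^4 + 27404429459662*t^5)^{24} mod (46242860801491,f) = 20071689068038 + 14379064050818*t + 20125205305654*t^2 + 12381847424163*t^3 + 341277458326*t^4 + 23327425414467*t^5.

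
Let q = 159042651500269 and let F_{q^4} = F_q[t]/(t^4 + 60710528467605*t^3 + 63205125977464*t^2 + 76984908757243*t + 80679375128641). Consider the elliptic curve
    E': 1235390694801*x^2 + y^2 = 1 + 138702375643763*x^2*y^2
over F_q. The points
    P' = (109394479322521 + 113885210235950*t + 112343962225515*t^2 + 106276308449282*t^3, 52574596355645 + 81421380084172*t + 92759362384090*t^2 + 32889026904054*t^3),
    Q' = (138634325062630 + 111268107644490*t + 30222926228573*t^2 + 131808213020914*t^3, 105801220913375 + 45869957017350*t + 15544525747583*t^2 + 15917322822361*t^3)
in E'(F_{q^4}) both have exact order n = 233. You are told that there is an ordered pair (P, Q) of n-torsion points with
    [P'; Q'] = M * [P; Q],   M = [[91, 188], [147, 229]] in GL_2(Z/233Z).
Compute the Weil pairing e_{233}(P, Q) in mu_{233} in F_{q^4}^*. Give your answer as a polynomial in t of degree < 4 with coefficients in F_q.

e_{233}(aP+bQ,cP+dQ) = e_{233}(P,Q)^(ad-bc); with (a,b,c,d)=(91,188,147,229) this gives the det-233 law.
Inverting 193 mod 233: 99. Thus e_{233}(P,Q) = e(P',Q')^{99}.
Edwards a_E,d_E -> Montgomery A=52461053705331,B=62059063774970 -> Weierstrass 129589308864950,75826310300005 via alpha=129351395389940,beta=45154579512894.
Double-and-add over 11101001: 8-1 doublings, 5-1 additions; each step l_{T,T}/v_{2T} or l_{T,P'}/v at Q'+S for random S.
Miller gives e_{233}(P',Q') = 25741366323140 + 16686144674424*t + 101952079931740*t^2 + 60676109605288*t^3 in F_{159042651500269^4}.
Thus e_{233}(P,Q) = 151294924654254 + 67342778317159*t + 17306684028467*t^2 + 16860621471470*t^3.

151294924654254 + 67342778317159*t + 17306684028467*t^2 + 16860621471470*t^3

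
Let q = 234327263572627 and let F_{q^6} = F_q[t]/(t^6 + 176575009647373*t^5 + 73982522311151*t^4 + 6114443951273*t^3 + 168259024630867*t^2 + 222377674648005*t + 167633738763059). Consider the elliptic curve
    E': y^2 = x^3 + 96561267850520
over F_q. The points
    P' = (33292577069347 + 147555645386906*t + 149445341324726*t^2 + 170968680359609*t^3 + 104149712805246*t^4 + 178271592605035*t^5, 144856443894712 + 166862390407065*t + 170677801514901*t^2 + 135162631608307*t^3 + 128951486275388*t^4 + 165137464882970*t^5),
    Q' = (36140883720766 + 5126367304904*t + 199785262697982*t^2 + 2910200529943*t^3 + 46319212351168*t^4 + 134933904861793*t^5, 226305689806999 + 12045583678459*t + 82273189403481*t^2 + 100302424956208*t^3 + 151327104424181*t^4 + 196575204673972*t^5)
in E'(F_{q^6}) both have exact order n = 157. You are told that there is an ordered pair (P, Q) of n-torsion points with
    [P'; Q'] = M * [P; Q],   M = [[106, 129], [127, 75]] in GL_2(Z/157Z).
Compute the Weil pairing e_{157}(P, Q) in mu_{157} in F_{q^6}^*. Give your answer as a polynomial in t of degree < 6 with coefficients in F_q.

114136429472179 + 164376698554159*t + 95365248873602*t^2 + 125062206984586*t^3 + 165745690071872*t^4 + 103945964829560*t^5

Since e_{157}(P,P)=e_{157}(Q,Q)=1 and e_{157}(Q,P)=e_{157}(P,Q)^{-1}, expanding e_{157}(106*P + 129*Q,127*P + 75*Q) leaves e(P,Q)^det(M).
Hence e(P,Q) = e(P',Q')^{7} where 7 = 45^{-1} mod 157.
Build f_{157,P'} and f_{157,Q'} via the 8-bit ladder of 157=10011101_2; evaluate at shifted divisors; quotient in F_{234327263572627^6}.
e_{157}(P',Q') = 110399089675063 + 27668461422471*t + 182456508597339*t^2 + 14873461851153*t^3 + 205101174582880*t^4 + 130134506540251*t^5.
(110399089675063 + 27668461422471*t + 182456508597339*t^2 + 14873461851153*t^3 + 205101174582880*t^4 + 130134506540251*t^5)^{7} mod (234327263572627,f) = 114136429472179 + 164376698554159*t + 95365248873602*t^2 + 125062206984586*t^3 + 165745690071872*t^4 + 103945964829560*t^5.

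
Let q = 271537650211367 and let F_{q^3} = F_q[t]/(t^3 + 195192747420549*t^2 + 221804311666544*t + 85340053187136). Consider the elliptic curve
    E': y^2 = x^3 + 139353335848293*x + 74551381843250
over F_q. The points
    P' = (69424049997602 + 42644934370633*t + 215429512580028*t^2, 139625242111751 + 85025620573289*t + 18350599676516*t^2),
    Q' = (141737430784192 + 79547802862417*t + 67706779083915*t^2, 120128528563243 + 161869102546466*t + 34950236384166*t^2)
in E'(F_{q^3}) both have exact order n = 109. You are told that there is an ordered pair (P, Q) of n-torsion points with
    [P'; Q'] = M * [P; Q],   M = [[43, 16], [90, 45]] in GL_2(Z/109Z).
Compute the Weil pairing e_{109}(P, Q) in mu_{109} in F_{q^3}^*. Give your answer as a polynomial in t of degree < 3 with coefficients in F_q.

158479201414922 + 167975408364205*t + 117926935782644*t^2

Under M = [[43,16],[90,45]] in GL_2(Z/109), e_{109}(P',Q') = e_{109}(P,Q)^(43*45-16*90 mod 109).
Hence e(P,Q) = e(P',Q')^{85} where 85 = 59^{-1} mod 109.
Double-and-add over 1101101: 7-1 doublings, 5-1 additions; each step l_{T,T}/v_{2T} or l_{T,P'}/v at Q'+S for random S.
Miller gives e_{109}(P',Q') = 106875011646184 + 203078266374448*t + 74593661801308*t^2 in F_{271537650211367^3}.
Thus e_{109}(P,Q) = 158479201414922 + 167975408364205*t + 117926935782644*t^2.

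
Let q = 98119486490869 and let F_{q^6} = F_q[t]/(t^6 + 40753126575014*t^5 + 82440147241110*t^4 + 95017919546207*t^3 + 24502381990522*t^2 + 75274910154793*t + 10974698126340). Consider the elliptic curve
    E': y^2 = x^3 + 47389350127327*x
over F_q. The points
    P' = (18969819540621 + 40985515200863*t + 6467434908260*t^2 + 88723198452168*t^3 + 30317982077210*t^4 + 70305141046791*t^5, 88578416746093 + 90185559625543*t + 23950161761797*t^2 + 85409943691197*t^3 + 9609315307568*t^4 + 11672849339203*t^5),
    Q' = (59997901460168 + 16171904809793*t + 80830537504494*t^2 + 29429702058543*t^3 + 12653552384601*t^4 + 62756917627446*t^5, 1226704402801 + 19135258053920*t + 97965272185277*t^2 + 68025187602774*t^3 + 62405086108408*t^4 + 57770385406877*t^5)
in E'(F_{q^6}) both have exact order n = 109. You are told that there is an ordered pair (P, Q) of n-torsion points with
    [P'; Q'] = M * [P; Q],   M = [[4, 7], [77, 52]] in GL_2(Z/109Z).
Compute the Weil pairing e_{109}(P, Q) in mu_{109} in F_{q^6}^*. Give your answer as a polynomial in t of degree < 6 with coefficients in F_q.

e_{109}(aP+bQ,cP+dQ) = e_{109}(P,Q)^(ad-bc); with (a,b,c,d)=(4,7,77,52) this gives the det-109 law.
det(M) mod 109 = 105; its inverse in (Z/109)^* is 27 (check: 105*27 mod 109 = 1).
Run Miller on y^2=x^3+47389350127327*x over F_{98119486490869}: ladder 1101101 (7 bits); e = f_P(D_Q)/f_Q(D_P).
Result: e(P',Q') = 16693530714429 + 26799278132246*t + 4214841347711*t^2 + 63731564271923*t^3 + 39163168580295*t^4 + 2494301532983*t^5.
Finally e_{109}(P,Q) = 10075242403929 + 50585069533474*t + 23614904706907*t^2 + 4944575767233*t^3 + 49486033230036*t^4 + 13183066766015*t^5.

10075242403929 + 50585069533474*t + 23614904706907*t^2 + 4944575767233*t^3 + 49486033230036*t^4 + 13183066766015*t^5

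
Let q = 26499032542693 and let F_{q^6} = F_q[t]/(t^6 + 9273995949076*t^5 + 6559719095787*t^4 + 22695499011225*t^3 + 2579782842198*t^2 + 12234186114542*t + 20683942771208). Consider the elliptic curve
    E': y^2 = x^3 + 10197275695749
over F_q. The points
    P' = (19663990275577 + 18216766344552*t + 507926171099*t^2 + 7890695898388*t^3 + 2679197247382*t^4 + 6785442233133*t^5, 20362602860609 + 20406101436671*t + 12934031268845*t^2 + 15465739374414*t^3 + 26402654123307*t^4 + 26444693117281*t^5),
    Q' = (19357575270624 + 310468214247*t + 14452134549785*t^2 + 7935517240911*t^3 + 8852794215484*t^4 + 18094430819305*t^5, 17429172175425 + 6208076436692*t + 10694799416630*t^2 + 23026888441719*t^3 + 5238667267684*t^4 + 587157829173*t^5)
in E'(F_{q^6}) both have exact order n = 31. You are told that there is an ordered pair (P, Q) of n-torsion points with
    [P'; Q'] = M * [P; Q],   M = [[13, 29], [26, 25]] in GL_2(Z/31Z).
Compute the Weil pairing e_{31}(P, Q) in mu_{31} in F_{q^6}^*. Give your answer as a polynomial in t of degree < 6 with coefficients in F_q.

Since e_{31}(P,P)=e_{31}(Q,Q)=1 and e_{31}(Q,P)=e_{31}(P,Q)^{-1}, expanding e_{31}(13*P + 29*Q,26*P + 25*Q) leaves e(P,Q)^det(M).
So e_{31}(P,Q) = e_{31}(P',Q')^{25}, since 5*25 = 1 mod 31.
Double-and-add over 11111: 5-1 doublings, 5-1 additions; each step l_{T,T}/v_{2T} or l_{T,P'}/v at Q'+S for random S.
f_P(D_Q)/f_Q(D_P) = 4313336590966 + 2036868993780*t + 19723319945859*t^2 + 2875129199889*t^3 + 12596218876167*t^4 + 20496416192989*t^5.
Finally e_{31}(P,Q) = 6874520379933 + 11449846665604*t + 1903165649425*t^2 + 10545072105863*t^3 + 19880689173858*t^4 + 20156298259999*t^5.

6874520379933 + 11449846665604*t + 1903165649425*t^2 + 10545072105863*t^3 + 19880689173858*t^4 + 20156298259999*t^5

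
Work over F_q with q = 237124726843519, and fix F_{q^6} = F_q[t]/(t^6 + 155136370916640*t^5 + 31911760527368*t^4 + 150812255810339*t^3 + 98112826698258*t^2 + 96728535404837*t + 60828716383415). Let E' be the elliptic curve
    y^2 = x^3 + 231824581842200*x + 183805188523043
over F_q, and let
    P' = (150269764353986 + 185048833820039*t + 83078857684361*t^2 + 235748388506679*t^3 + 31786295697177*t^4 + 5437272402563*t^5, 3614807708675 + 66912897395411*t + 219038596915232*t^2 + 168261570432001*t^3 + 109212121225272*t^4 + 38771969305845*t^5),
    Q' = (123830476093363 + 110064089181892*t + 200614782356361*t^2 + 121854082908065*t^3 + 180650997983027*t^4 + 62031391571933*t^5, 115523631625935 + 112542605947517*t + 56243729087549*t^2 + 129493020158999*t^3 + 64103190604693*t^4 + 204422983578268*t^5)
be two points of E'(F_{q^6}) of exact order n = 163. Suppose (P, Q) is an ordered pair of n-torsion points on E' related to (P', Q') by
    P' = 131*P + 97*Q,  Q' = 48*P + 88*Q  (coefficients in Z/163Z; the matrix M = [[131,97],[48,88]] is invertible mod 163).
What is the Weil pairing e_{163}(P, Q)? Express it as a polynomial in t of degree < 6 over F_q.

e_{163} is bilinear + alternating on E[163], so e_{163}(131*P + 97*Q, 48*P + 88*Q) = e_{163}(P,Q)^(131*88-97*48).
det M = 131*88 - 97*48 = 6872 = 26 (mod 163); 26^{-1} = 69 (mod 163).
8-bit Miller (10100011) on E'/F_{237124726843519} with a'=231824581842200, b'=183805188523043: accumulate tangent/chord ratios at Q'+S and P'+S'.
Result: e(P',Q') = 216816524010669 + 143282559163859*t + 93510455660487*t^2 + 168272392137268*t^3 + 44543375160036*t^4 + 190654856565971*t^5.
e_{163}(P,Q) = (216816524010669 + 143282559163859*t + 93510455660487*t^2 + 168272392137268*t^3 + 44543375160036*t^4 + 190654856565971*t^5)^{69} = 45634681052943 + 71206516407757*t + 189173376440049*t^2 + 112071518690496*t^3 + 29306268638952*t^4 + 219959878975594*t^5.

45634681052943 + 71206516407757*t + 189173376440049*t^2 + 112071518690496*t^3 + 29306268638952*t^4 + 219959878975594*t^5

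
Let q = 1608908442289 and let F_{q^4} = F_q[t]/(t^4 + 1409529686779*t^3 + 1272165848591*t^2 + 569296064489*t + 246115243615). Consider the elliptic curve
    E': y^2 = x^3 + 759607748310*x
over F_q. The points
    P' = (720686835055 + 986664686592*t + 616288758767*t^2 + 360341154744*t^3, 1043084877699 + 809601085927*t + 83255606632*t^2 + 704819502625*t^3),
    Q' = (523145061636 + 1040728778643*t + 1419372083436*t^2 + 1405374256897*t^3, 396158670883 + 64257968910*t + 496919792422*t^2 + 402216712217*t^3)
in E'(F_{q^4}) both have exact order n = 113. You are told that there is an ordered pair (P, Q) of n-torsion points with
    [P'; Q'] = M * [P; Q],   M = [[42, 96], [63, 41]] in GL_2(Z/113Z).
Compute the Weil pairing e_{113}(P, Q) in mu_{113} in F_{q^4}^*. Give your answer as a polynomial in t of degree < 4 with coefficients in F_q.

e_{113} is bilinear + alternating on E[113], so e_{113}(42*P + 96*Q, 63*P + 41*Q) = e_{113}(P,Q)^(42*41-96*63).
det(M) mod 113 = 81; its inverse in (Z/113)^* is 60 (check: 81*60 mod 113 = 1).
n = 113 = (1110001)_2 (7 bits, wt 4); accumulate f_{113,P'}(Q'+S)/f_{113,P'}(S) along the 6-step ladder.
e_{113}(P',Q') = 1518397581785 + 213400348402*t + 1190994186600*t^2 + 1150824968539*t^3.
Thus e_{113}(P,Q) = 1242375654100 + 987857176053*t + 243709973127*t^2 + 1298202950109*t^3.

1242375654100 + 987857176053*t + 243709973127*t^2 + 1298202950109*t^3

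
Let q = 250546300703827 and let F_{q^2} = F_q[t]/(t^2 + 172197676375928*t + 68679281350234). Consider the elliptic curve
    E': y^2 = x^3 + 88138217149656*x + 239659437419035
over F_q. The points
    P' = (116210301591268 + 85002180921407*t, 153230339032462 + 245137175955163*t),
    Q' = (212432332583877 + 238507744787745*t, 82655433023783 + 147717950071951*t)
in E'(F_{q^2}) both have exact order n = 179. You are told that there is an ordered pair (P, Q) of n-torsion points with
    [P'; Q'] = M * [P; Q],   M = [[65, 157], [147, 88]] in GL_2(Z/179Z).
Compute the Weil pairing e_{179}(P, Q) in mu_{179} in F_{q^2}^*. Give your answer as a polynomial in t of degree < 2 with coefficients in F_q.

28013579049176 + 207511944933432*t

e_{179} is bilinear + alternating on E[179], so e_{179}(65*P + 157*Q, 147*P + 88*Q) = e_{179}(P,Q)^(65*88-157*147).
Hence e(P,Q) = e(P',Q')^{45} where 45 = 4^{-1} mod 179.
n = 179 = (10110011)_2 (8 bits, wt 5); accumulate f_{179,P'}(Q'+S)/f_{179,P'}(S) along the 7-step ladder.
Miller gives e_{179}(P',Q') = 245457517342623 + 11520501432263*t in F_{250546300703827^2}.
Finally e_{179}(P,Q) = 28013579049176 + 207511944933432*t.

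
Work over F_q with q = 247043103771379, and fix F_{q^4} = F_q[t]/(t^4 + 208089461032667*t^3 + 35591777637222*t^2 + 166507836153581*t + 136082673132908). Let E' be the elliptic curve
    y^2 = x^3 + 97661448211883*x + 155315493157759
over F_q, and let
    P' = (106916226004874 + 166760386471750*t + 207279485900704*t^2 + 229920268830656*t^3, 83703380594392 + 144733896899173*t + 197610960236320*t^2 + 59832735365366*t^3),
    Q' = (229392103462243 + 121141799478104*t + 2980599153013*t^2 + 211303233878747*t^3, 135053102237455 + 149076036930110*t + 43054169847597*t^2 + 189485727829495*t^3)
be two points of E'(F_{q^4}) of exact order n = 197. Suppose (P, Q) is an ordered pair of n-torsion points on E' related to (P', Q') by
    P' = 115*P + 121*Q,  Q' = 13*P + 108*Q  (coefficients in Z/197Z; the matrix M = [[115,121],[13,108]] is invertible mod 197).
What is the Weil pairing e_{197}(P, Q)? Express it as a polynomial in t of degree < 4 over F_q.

e_{197} is bilinear + alternating on E[197], so e_{197}(115*P + 121*Q, 13*P + 108*Q) = e_{197}(P,Q)^(115*108-121*13).
So e_{197}(P,Q) = e_{197}(P',Q')^{115}, since 12*115 = 1 mod 197.
Miller loop for e_{197} over F_{247043103771379^4}: bits of 197 = 11000101; 7 double steps + 3 add steps, l/v at each.
So e_{197}(P',Q') = 183974319430405 + 139292771559863*t + 165116948204386*t^2 + 242408879906559*t^3.
Thus e_{197}(P,Q) = 200955530478471 + 148212602460569*t + 228777515048699*t^2 + 205304316182571*t^3.

200955530478471 + 148212602460569*t + 228777515048699*t^2 + 205304316182571*t^3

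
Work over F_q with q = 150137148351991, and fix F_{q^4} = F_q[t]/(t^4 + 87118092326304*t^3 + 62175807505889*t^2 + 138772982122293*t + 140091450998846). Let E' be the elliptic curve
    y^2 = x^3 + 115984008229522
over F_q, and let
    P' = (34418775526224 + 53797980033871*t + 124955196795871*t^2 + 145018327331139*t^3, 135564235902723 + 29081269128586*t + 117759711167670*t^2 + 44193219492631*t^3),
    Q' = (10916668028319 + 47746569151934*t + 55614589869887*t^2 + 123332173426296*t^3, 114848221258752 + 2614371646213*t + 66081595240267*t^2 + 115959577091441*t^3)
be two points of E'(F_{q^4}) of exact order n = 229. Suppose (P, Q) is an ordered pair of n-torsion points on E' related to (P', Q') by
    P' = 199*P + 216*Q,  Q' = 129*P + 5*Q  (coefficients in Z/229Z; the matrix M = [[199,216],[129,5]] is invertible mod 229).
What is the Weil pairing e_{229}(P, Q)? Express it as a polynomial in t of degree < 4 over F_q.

e_{229} is bilinear + alternating on E[229], so e_{229}(199*P + 216*Q, 129*P + 5*Q) = e_{229}(P,Q)^(199*5-216*129).
199*5 - 216*129 = -26869; reduced mod 229: det = 153, inverse 3.
Double-and-add over 11100101: 8-1 doublings, 5-1 additions; each step l_{T,T}/v_{2T} or l_{T,P'}/v at Q'+S for random S.
f_P(D_Q)/f_Q(D_P) = 104625036292875 + 134672231817285*t + 133176277106732*t^2 + 53304162094511*t^3.
Finally e_{229}(P,Q) = 79838804428806 + 54403356657856*t + 52632492645752*t^2 + 28887639347415*t^3.

79838804428806 + 54403356657856*t + 52632492645752*t^2 + 28887639347415*t^3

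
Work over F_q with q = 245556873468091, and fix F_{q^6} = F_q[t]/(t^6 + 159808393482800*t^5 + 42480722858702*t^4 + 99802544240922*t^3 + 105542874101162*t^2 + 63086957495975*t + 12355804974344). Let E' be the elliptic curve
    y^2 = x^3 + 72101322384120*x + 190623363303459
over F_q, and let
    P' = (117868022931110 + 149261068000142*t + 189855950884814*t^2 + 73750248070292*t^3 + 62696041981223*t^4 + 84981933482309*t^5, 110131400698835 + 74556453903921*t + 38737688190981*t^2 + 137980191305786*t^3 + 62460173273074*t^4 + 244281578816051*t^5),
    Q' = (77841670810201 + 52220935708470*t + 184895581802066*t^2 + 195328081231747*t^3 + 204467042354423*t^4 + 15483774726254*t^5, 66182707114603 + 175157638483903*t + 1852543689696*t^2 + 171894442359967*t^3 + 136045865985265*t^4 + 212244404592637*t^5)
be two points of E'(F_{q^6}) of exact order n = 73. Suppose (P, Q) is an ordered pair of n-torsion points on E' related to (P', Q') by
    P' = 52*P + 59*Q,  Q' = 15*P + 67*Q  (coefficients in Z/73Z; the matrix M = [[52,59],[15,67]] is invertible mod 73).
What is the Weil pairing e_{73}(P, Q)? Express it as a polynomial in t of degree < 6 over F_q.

e_{73}(aP+bQ,cP+dQ) = e_{73}(P,Q)^(ad-bc); with (a,b,c,d)=(52,59,15,67) this gives the det-73 law.
Hence e(P,Q) = e(P',Q')^{5} where 5 = 44^{-1} mod 73.
7-bit Miller (1001001) on E'/F_{245556873468091} with a'=72101322384120, b'=190623363303459: accumulate tangent/chord ratios at Q'+S and P'+S'.
Result: e(P',Q') = 177318557974477 + 40758490353099*t + 20837566158420*t^2 + 54910371120078*t^3 + 16165588358039*t^4 + 166260457383572*t^5.
Finally e_{73}(P,Q) = 100261959529438 + 67878340503647*t + 199669948816406*t^2 + 146328436815499*t^3 + 157319796659871*t^4 + 107593963977308*t^5.

100261959529438 + 67878340503647*t + 199669948816406*t^2 + 146328436815499*t^3 + 157319796659871*t^4 + 107593963977308*t^5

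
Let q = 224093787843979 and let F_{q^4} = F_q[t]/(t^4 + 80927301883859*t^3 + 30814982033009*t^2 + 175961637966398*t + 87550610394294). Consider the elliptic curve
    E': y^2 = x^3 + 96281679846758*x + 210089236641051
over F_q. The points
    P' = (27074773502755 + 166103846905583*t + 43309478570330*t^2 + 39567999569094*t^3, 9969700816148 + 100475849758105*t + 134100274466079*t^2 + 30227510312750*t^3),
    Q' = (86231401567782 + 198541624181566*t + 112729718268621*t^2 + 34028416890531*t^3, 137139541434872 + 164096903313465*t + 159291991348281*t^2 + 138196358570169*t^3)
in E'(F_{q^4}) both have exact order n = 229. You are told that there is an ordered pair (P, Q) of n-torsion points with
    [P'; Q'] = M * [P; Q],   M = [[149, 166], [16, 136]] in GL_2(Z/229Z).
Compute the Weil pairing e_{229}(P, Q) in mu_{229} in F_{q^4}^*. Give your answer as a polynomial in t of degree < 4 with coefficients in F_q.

Alternating bilinearity on E[229] (values in mu_{229} in F_{224093787843979^4}) gives e(P',Q') = e(P,Q)^det(M).
So e_{229}(P,Q) = e_{229}(P',Q')^{174}, since 204*174 = 1 mod 229.
n = 229 = (11100101)_2 (8 bits, wt 5); accumulate f_{229,P'}(Q'+S)/f_{229,P'}(S) along the 7-step ladder.
Result: e(P',Q') = 167375604341501 + 179687252725398*t + 165294068351469*t^2 + 123097537950228*t^3.
Hence e(P,Q) = 208307459065817 + 176091888082765*t + 134278110433899*t^2 + 166130634864659*t^3 in F_{224093787843979^4}^*.

208307459065817 + 176091888082765*t + 134278110433899*t^2 + 166130634864659*t^3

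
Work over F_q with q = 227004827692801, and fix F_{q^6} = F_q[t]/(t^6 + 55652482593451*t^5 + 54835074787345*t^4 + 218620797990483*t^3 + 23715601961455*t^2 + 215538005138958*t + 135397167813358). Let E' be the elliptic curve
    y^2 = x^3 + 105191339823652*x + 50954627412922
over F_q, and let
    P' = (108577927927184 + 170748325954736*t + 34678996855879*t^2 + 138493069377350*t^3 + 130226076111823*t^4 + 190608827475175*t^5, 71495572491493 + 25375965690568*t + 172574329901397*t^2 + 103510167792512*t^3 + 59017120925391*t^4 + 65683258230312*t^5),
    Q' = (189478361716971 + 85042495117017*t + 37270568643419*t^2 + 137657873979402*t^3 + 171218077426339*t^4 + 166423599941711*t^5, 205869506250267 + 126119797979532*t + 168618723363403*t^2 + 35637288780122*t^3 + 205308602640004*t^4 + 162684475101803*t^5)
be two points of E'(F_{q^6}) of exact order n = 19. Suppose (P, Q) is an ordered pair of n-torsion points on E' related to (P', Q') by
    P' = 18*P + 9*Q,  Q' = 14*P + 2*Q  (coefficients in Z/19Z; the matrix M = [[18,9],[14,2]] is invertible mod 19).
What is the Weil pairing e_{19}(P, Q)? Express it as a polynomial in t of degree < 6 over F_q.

Under M = [[18,9],[14,2]] in GL_2(Z/19), e_{19}(P',Q') = e_{19}(P,Q)^(18*2-9*14 mod 19).
det(M) mod 19 = 5; its inverse in (Z/19)^* is 4 (check: 5*4 mod 19 = 1).
Run Miller on y^2=x^3+105191339823652*x+50954627412922 over F_{227004827692801}: ladder 10011 (5 bits); e = f_P(D_Q)/f_Q(D_P).
Result: e(P',Q') = 42814424362063 + 184658361936853*t + 172025261267620*t^2 + 96246428356613*t^3 + 153710318280111*t^4 + 163500660387424*t^5.
Raise to 4: e(P,Q) = 90671763136423 + 71053980708938*t + 224710613092461*t^2 + 62575667561758*t^3 + 99202791739598*t^4 + 211317880916857*t^5 in mu_{19}.

90671763136423 + 71053980708938*t + 224710613092461*t^2 + 62575667561758*t^3 + 99202791739598*t^4 + 211317880916857*t^5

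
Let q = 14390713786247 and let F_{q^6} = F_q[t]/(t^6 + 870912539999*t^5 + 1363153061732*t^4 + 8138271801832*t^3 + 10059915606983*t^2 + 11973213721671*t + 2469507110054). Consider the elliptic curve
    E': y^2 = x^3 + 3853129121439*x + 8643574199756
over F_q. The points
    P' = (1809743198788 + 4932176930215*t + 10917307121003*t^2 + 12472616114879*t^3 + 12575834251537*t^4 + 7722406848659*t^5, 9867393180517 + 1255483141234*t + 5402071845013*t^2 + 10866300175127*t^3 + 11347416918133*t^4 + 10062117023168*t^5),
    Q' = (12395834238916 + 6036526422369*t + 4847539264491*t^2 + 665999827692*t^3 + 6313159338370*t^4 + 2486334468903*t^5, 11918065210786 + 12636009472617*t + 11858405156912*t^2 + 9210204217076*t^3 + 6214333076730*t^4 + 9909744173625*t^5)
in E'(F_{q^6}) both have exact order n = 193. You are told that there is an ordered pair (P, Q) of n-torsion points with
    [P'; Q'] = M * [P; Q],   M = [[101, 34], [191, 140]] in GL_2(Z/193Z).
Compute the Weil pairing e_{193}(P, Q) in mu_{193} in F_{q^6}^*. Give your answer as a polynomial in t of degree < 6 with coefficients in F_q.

e_{193} is bilinear + alternating on E[193], so e_{193}(101*P + 34*Q, 191*P + 140*Q) = e_{193}(P,Q)^(101*140-34*191).
Hence e(P,Q) = e(P',Q')^{133} where 133 = 119^{-1} mod 193.
8-bit Miller (11000001) on E'/F_{14390713786247} with a'=3853129121439, b'=8643574199756: accumulate tangent/chord ratios at Q'+S and P'+S'.
The quotient is 9793872425229 + 263357362285*t + 8771700250186*t^2 + 8828961386476*t^3 + 11676184376906*t^4 + 505000990047*t^5.
(9793872425229 + 263357362285*t + 8771700250186*t^2 + 8828961386476*t^3 + 11676184376906*t^4 + 505000990047*t^5)^{133} mod (14390713786247,f) = 8029054972008 + 5463815456662*t + 898431868701*t^2 + 4580083526911*t^3 + 11235286513550*t^4 + 13414252045538*t^5.

8029054972008 + 5463815456662*t + 898431868701*t^2 + 4580083526911*t^3 + 11235286513550*t^4 + 13414252045538*t^5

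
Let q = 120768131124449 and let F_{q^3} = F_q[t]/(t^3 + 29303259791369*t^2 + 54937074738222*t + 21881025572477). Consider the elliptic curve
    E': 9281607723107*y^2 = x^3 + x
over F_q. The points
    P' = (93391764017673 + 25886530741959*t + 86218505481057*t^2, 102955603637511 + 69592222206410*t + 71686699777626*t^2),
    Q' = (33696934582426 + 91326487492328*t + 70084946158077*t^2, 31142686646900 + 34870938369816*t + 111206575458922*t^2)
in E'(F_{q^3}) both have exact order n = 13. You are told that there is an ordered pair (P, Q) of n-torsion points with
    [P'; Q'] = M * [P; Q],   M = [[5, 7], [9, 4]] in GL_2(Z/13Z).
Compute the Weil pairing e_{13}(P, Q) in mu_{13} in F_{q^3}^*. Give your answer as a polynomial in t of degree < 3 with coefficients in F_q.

83949658122945 + 73285770003837*t + 81938568618652*t^2

Alternating bilinearity on E[13] (values in mu_{13} in F_{120768131124449^3}) gives e(P',Q') = e(P,Q)^det(M).
5*4 - 7*9 = -43; reduced mod 13: det = 9, inverse 3.
Montgomery->Weierstrass: x_W = 31991933230953*x, y_W=31991933230953*y on F_{120768131124449}; lands on y^2=x^3+26574853276688*x.
Build f_{13,P'} and f_{13,Q'} via the 4-bit ladder of 13=1101_2; evaluate at shifted divisors; quotient in F_{120768131124449^3}.
Result: e(P',Q') = 58255984553187 + 2978980602988*t + 13385974763371*t^2.
Hence e(P,Q) = 83949658122945 + 73285770003837*t + 81938568618652*t^2 in F_{120768131124449^3}^*.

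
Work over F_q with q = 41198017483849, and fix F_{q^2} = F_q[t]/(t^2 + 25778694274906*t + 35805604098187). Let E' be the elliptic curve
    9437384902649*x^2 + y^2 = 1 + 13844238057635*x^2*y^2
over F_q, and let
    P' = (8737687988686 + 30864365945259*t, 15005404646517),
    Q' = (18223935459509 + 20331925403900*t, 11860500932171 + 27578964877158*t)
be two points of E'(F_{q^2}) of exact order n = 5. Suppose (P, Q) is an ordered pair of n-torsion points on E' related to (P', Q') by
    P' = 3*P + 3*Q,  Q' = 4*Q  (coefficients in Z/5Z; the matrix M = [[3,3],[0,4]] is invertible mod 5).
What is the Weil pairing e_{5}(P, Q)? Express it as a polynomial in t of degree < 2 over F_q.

15530784983372 + 2006613572037*t

Since e_{5}(P,P)=e_{5}(Q,Q)=1 and e_{5}(Q,P)=e_{5}(P,Q)^{-1}, expanding e_{5}(3*P + 3*Q,4*Q) leaves e(P,Q)^det(M).
det M = 3*4 - 3*0 = 12 = 2 (mod 5); 2^{-1} = 3 (mod 5).
Edwards a_E,d_E -> Montgomery A=38672056852003,B=13406110670910 -> Weierstrass 30938255788267,0 via alpha=17612942987997,beta=19497295453178.
3-bit Miller (101) on E'/F_{41198017483849} with a'=30938255788267, b'=0: accumulate tangent/chord ratios at Q'+S and P'+S'.
So e_{5}(P',Q') = 7667420520969 + 7364480145326*t.
Raise to 3: e(P,Q) = 15530784983372 + 2006613572037*t in mu_{5}.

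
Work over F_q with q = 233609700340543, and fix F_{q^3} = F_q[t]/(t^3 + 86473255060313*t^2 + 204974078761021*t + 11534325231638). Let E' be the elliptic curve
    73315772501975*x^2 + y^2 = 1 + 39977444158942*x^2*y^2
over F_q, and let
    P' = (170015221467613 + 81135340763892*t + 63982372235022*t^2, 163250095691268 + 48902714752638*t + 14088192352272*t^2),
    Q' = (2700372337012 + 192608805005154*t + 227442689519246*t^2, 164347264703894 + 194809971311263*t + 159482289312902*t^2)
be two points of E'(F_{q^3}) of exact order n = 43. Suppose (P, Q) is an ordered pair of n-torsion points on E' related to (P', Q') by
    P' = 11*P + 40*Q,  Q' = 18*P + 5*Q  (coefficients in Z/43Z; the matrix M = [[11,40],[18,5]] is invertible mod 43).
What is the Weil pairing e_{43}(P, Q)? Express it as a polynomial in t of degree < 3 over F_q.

Under M = [[11,40],[18,5]] in GL_2(Z/43), e_{43}(P',Q') = e_{43}(P,Q)^(11*5-40*18 mod 43).
Hence e(P,Q) = e(P',Q')^{15} where 15 = 23^{-1} mod 43.
Map (x,y)_Ed via u=(1+y)/(1-y), v=(1+y)/((1-y)x) to Montgomery A=144172389564986,B=147731020341272; then to (a',b')=(29553718548114,174264049889620).
Miller loop for e_{43} over F_{233609700340543^3}: bits of 43 = 101011; 5 double steps + 3 add steps, l/v at each.
Miller gives e_{43}(P',Q') = 128922637476871 + 67618703355587*t + 67620789948959*t^2 in F_{233609700340543^3}.
Hence e(P,Q) = 49725655655314 + 12435622565653*t + 118730006881438*t^2 in F_{233609700340543^3}^*.

49725655655314 + 12435622565653*t + 118730006881438*t^2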